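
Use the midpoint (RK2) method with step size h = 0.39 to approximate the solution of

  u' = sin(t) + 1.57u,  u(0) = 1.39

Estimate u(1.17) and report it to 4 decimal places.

Midpoint: k1 = f(t_n, u_n); k2 = f(t_n + h/2, u_n + (h/2)·k1); u_{n+1} = u_n + h·k2.
t=0.000000, u=1.390000:
  k1 = f(0.000000, 1.390000) = 2.182300
  k2 = f(0.195000, 1.815549) = 3.044178
  u ← 1.390000 + 0.39·3.044178 = 2.577229
t=0.390000, u=2.577229:
  k1 = f(0.390000, 2.577229) = 4.426438
  k2 = f(0.585000, 3.440385) = 5.953603
  u ← 2.577229 + 0.39·5.953603 = 4.899135
t=0.780000, u=4.899135:
  k1 = f(0.780000, 4.899135) = 8.394921
  k2 = f(0.975000, 6.536144) = 11.089448
  u ← 4.899135 + 0.39·11.089448 = 9.224020
u(1.17) ≈ 9.2240

9.2240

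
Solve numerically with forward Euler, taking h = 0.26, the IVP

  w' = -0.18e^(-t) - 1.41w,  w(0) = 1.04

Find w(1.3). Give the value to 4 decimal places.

Euler: w_{n+1} = w_n + h·f(t_n, w_n).
t=0.000000, w=1.040000: f=-1.646400 → w ← 1.040000 + 0.26·(-1.646400) = 0.611936
t=0.260000, w=0.611936: f=-1.001619 → w ← 0.611936 + 0.26·(-1.001619) = 0.351515
t=0.520000, w=0.351515: f=-0.602650 → w ← 0.351515 + 0.26·(-0.602650) = 0.194826
t=0.780000, w=0.194826: f=-0.357218 → w ← 0.194826 + 0.26·(-0.357218) = 0.101949
t=1.040000, w=0.101949: f=-0.207371 → w ← 0.101949 + 0.26·(-0.207371) = 0.048033
w(1.3) ≈ 0.0480

0.0480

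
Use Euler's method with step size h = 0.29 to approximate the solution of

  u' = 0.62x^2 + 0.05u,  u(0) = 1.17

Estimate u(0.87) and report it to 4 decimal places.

Euler: u_{n+1} = u_n + h·f(x_n, u_n).
x=0.000000, u=1.170000: f=0.058500 → u ← 1.170000 + 0.29·0.058500 = 1.186965
x=0.290000, u=1.186965: f=0.111490 → u ← 1.186965 + 0.29·0.111490 = 1.219297
x=0.580000, u=1.219297: f=0.269533 → u ← 1.219297 + 0.29·0.269533 = 1.297462
u(0.87) ≈ 1.2975

1.2975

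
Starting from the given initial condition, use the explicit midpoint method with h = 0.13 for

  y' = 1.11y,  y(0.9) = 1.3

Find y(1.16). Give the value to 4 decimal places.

1.7334

Midpoint: k1 = f(s_n, y_n); k2 = f(s_n + h/2, y_n + (h/2)·k1); y_{n+1} = y_n + h·k2.
s=0.900000, y=1.300000:
  k1 = f(0.900000, 1.300000) = 1.443000
  k2 = f(0.965000, 1.393795) = 1.547112
  y ← 1.300000 + 0.13·1.547112 = 1.501125
s=1.030000, y=1.501125:
  k1 = f(1.030000, 1.501125) = 1.666248
  k2 = f(1.095000, 1.609431) = 1.786468
  y ← 1.501125 + 0.13·1.786468 = 1.733365
y(1.16) ≈ 1.7334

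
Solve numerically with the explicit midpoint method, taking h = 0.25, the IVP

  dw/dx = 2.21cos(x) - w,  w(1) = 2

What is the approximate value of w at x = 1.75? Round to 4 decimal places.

Midpoint: k1 = f(x_n, w_n); k2 = f(x_n + h/2, w_n + (h/2)·k1); w_{n+1} = w_n + h·k2.
x=1.000000, w=2.000000:
  k1 = f(1.000000, 2.000000) = -0.805932
  k2 = f(1.125000, 1.899259) = -0.946358
  w ← 2.000000 + 0.25·(-0.946358) = 1.763410
x=1.250000, w=1.763410:
  k1 = f(1.250000, 1.763410) = -1.066548
  k2 = f(1.375000, 1.630092) = -1.200141
  w ← 1.763410 + 0.25·(-1.200141) = 1.463375
x=1.500000, w=1.463375:
  k1 = f(1.500000, 1.463375) = -1.307046
  k2 = f(1.625000, 1.299994) = -1.419726
  w ← 1.463375 + 0.25·(-1.419726) = 1.108444
w(1.75) ≈ 1.1084

1.1084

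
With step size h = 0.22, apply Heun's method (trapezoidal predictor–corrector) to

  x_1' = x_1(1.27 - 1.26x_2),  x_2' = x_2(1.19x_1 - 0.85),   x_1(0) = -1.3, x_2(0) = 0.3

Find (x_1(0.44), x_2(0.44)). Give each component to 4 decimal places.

-2.0579, 0.0996

Heun on (x_1,x_2): k1 = f(s_n, state_n); k2 = f(s_n + h, state_n + h·k1); state_{n+1} = state_n + (h/2)·(k1 + k2).
0.000000: (-1.300000, 0.300000)
  k1 = (-1.159600, -0.719100)
  predictor → (-1.555112, 0.141798)
  k2 = (-1.697147, -0.382937)
  → (-1.614242, 0.178776)
0.220000: (-1.614242, 0.178776)
  k1 = (-1.686467, -0.495379)
  predictor → (-1.985265, 0.069793)
  k2 = (-2.346705, -0.224206)
  → (-2.057891, 0.099622)
(x_1(0.44), x_2(0.44)) ≈ (-2.0579, 0.0996)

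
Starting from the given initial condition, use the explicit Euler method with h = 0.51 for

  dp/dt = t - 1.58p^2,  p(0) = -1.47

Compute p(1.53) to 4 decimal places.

Euler: p_{n+1} = p_n + h·f(t_n, p_n).
t=0.000000, p=-1.470000: f=-3.414222 → p ← -1.470000 + 0.51·(-3.414222) = -3.211253
t=0.510000, p=-3.211253: f=-15.783193 → p ← -3.211253 + 0.51·(-15.783193) = -11.260681
t=1.020000, p=-11.260681: f=-199.328656 → p ← -11.260681 + 0.51·(-199.328656) = -112.918296
p(1.53) ≈ -112.9183

-112.9183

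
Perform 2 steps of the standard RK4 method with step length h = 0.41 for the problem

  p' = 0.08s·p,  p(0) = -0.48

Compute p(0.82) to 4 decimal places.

RK4: k1 = f(s_n, p_n); k2 = f(s_n + h/2, p_n + (h/2)·k1); k3 = f(s_n + h/2, p_n + (h/2)·k2); k4 = f(s_n + h, p_n + h·k3); p_{n+1} = p_n + (h/6)·(k1 + 2k2 + 2k3 + k4).
s=0.000000, p=-0.480000:
  k1 = f(0.000000, -0.480000) = 0.000000
  k2 = f(0.205000, -0.480000) = -0.007872
  k3 = f(0.205000, -0.481614) = -0.007898
  k4 = f(0.410000, -0.483238) = -0.015850
  p ← -0.480000 + (0.41/6)·(k1 + 2k2 + 2k3 + k4) = -0.483238
s=0.410000, p=-0.483238:
  k1 = f(0.410000, -0.483238) = -0.015850
  k2 = f(0.615000, -0.486488) = -0.023935
  k3 = f(0.615000, -0.488145) = -0.024017
  k4 = f(0.820000, -0.493085) = -0.032346
  p ← -0.483238 + (0.41/6)·(k1 + 2k2 + 2k3 + k4) = -0.493085
p(0.82) ≈ -0.4931

-0.4931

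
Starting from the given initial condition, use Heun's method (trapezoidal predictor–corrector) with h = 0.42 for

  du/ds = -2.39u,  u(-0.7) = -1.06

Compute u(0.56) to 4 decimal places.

Heun: k1 = f(s_n, u_n); k2 = f(s_n + h, u_n + h·k1); u_{n+1} = u_n + (h/2)·(k1 + k2).
s=-0.700000, u=-1.060000:
  k1 = f(-0.700000, -1.060000) = 2.533400
  k2 = f(-0.280000, 0.004028) = -0.009627
  u ← -1.060000 + (0.42/2)·(2.533400 + (-0.009627)) = -0.530008
s=-0.280000, u=-0.530008:
  k1 = f(-0.280000, -0.530008) = 1.266718
  k2 = f(0.140000, 0.002014) = -0.004814
  u ← -0.530008 + (0.42/2)·(1.266718 + (-0.004814)) = -0.265008
s=0.140000, u=-0.265008:
  k1 = f(0.140000, -0.265008) = 0.633368
  k2 = f(0.560000, 0.001007) = -0.002407
  u ← -0.265008 + (0.42/2)·(0.633368 + (-0.002407)) = -0.132506
u(0.56) ≈ -0.1325

-0.1325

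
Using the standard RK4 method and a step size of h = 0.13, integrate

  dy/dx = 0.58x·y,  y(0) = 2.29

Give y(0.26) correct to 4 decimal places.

RK4: k1 = f(x_n, y_n); k2 = f(x_n + h/2, y_n + (h/2)·k1); k3 = f(x_n + h/2, y_n + (h/2)·k2); k4 = f(x_n + h, y_n + h·k3); y_{n+1} = y_n + (h/6)·(k1 + 2k2 + 2k3 + k4).
x=0.000000, y=2.290000:
  k1 = f(0.000000, 2.290000) = 0.000000
  k2 = f(0.065000, 2.290000) = 0.086333
  k3 = f(0.065000, 2.295612) = 0.086545
  k4 = f(0.130000, 2.301251) = 0.173514
  y ← 2.290000 + (0.13/6)·(k1 + 2k2 + 2k3 + k4) = 2.301251
x=0.130000, y=2.301251:
  k1 = f(0.130000, 2.301251) = 0.173514
  k2 = f(0.195000, 2.312529) = 0.261547
  k3 = f(0.195000, 2.318251) = 0.262194
  k4 = f(0.260000, 2.335336) = 0.352169
  y ← 2.301251 + (0.13/6)·(k1 + 2k2 + 2k3 + k4) = 2.335336
y(0.26) ≈ 2.3353

2.3353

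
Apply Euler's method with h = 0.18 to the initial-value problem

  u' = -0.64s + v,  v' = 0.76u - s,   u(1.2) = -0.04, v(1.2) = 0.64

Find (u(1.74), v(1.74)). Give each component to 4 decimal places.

Euler on (u,v): u_{n+1} = u_n + h·u', v_{n+1} = v_n + h·v'.
1.200000: (-0.040000, 0.640000); f=(-0.128000, -1.230400) → (-0.063040, 0.418528)
1.380000: (-0.063040, 0.418528); f=(-0.464672, -1.427910) → (-0.146681, 0.161504)
1.560000: (-0.146681, 0.161504); f=(-0.836896, -1.671478) → (-0.297322, -0.139362)
(u(1.74), v(1.74)) ≈ (-0.2973, -0.1394)

-0.2973, -0.1394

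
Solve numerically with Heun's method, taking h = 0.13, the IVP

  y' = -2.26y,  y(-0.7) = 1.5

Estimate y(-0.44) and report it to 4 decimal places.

Heun: k1 = f(s_n, y_n); k2 = f(s_n + h, y_n + h·k1); y_{n+1} = y_n + (h/2)·(k1 + k2).
s=-0.700000, y=1.500000:
  k1 = f(-0.700000, 1.500000) = -3.390000
  k2 = f(-0.570000, 1.059300) = -2.394018
  y ← 1.500000 + (0.13/2)·(-3.390000 + (-2.394018)) = 1.124039
s=-0.570000, y=1.124039:
  k1 = f(-0.570000, 1.124039) = -2.540328
  k2 = f(-0.440000, 0.793796) = -1.793979
  y ← 1.124039 + (0.13/2)·(-2.540328 + (-1.793979)) = 0.842309
y(-0.44) ≈ 0.8423

0.8423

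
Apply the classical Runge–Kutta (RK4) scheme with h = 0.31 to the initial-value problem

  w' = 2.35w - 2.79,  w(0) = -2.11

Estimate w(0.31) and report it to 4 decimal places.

RK4: k1 = f(x_n, w_n); k2 = f(x_n + h/2, w_n + (h/2)·k1); k3 = f(x_n + h/2, w_n + (h/2)·k2); k4 = f(x_n + h, w_n + h·k3); w_{n+1} = w_n + (h/6)·(k1 + 2k2 + 2k3 + k4).
x=0.000000, w=-2.110000:
  k1 = f(0.000000, -2.110000) = -7.748500
  k2 = f(0.155000, -3.311018) = -10.570891
  k3 = f(0.155000, -3.748488) = -11.598947
  k4 = f(0.310000, -5.705674) = -16.198333
  w ← -2.110000 + (0.31/6)·(k1 + 2k2 + 2k3 + k4) = -5.638136
w(0.31) ≈ -5.6381

-5.6381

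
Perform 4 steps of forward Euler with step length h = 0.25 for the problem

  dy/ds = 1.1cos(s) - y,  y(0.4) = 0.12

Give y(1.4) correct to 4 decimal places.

Euler: y_{n+1} = y_n + h·f(s_n, y_n).
s=0.400000, y=0.120000: f=0.893167 → y ← 0.120000 + 0.25·0.893167 = 0.343292
s=0.650000, y=0.343292: f=0.532400 → y ← 0.343292 + 0.25·0.532400 = 0.476392
s=0.900000, y=0.476392: f=0.207379 → y ← 0.476392 + 0.25·0.207379 = 0.528237
s=1.150000, y=0.528237: f=-0.078900 → y ← 0.528237 + 0.25·(-0.078900) = 0.508512
y(1.4) ≈ 0.5085

0.5085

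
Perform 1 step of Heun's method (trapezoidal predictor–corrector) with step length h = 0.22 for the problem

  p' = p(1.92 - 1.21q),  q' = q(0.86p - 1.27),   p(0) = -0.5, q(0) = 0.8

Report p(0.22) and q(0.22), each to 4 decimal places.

-0.6398, 0.5518

Heun on (p,q): k1 = f(t_n, state_n); k2 = f(t_n + h, state_n + h·k1); state_{n+1} = state_n + (h/2)·(k1 + k2).
0.000000: (-0.500000, 0.800000)
  k1 = (-0.476000, -1.360000)
  predictor → (-0.604720, 0.500800)
  k2 = (-0.794621, -0.896462)
  → (-0.639768, 0.551789)
(p(0.22), q(0.22)) ≈ (-0.6398, 0.5518)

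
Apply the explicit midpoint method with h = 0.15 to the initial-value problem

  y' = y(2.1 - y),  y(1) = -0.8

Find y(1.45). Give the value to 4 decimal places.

-4.1347

Midpoint: k1 = f(s_n, y_n); k2 = f(s_n + h/2, y_n + (h/2)·k1); y_{n+1} = y_n + h·k2.
s=1.000000, y=-0.800000:
  k1 = f(1.000000, -0.800000) = -2.320000
  k2 = f(1.075000, -0.974000) = -2.994076
  y ← -0.800000 + 0.15·(-2.994076) = -1.249111
s=1.150000, y=-1.249111:
  k1 = f(1.150000, -1.249111) = -4.183413
  k2 = f(1.225000, -1.562867) = -5.724576
  y ← -1.249111 + 0.15·(-5.724576) = -2.107798
s=1.300000, y=-2.107798:
  k1 = f(1.300000, -2.107798) = -8.869187
  k2 = f(1.375000, -2.772987) = -13.512728
  y ← -2.107798 + 0.15·(-13.512728) = -4.134707
y(1.45) ≈ -4.1347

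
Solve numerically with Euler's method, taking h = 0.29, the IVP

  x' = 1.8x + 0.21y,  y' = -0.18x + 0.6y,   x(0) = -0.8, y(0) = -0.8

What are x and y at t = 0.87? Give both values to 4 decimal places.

-3.0767, -1.0559

Euler on (x,y): x_{n+1} = x_n + h·x', y_{n+1} = y_n + h·y'.
0.000000: (-0.800000, -0.800000); f=(-1.608000, -0.336000) → (-1.266320, -0.897440)
0.290000: (-1.266320, -0.897440); f=(-2.467838, -0.310526) → (-1.981993, -0.987493)
0.580000: (-1.981993, -0.987493); f=(-3.774961, -0.235737) → (-3.076732, -1.055856)
(x(0.87), y(0.87)) ≈ (-3.0767, -1.0559)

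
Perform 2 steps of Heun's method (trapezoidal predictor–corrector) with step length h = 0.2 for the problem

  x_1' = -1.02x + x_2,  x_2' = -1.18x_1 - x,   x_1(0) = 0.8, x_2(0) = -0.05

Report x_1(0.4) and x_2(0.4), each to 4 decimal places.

0.6163, -0.4839

Heun on (x_1,x_2): k1 = f(x_n, state_n); k2 = f(x_n + h, state_n + h·k1); state_{n+1} = state_n + (h/2)·(k1 + k2).
0.000000: (0.800000, -0.050000)
  k1 = (-0.050000, -0.944000)
  predictor → (0.790000, -0.238800)
  k2 = (-0.442800, -1.132200)
  → (0.750720, -0.257620)
0.200000: (0.750720, -0.257620)
  k1 = (-0.461620, -1.085850)
  predictor → (0.658396, -0.474790)
  k2 = (-0.882790, -1.176907)
  → (0.616279, -0.483896)
(x_1(0.4), x_2(0.4)) ≈ (0.6163, -0.4839)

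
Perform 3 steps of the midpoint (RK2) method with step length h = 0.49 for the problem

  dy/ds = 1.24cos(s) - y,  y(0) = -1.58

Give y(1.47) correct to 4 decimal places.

Midpoint: k1 = f(s_n, y_n); k2 = f(s_n + h/2, y_n + (h/2)·k1); y_{n+1} = y_n + h·k2.
s=0.000000, y=-1.580000:
  k1 = f(0.000000, -1.580000) = 2.820000
  k2 = f(0.245000, -0.889100) = 2.092070
  y ← -1.580000 + 0.49·2.092070 = -0.554886
s=0.490000, y=-0.554886:
  k1 = f(0.490000, -0.554886) = 1.648978
  k2 = f(0.735000, -0.150886) = 1.070756
  y ← -0.554886 + 0.49·1.070756 = -0.030215
s=0.980000, y=-0.030215:
  k1 = f(0.980000, -0.030215) = 0.720923
  k2 = f(1.225000, 0.146411) = 0.273882
  y ← -0.030215 + 0.49·0.273882 = 0.103987
y(1.47) ≈ 0.1040

0.1040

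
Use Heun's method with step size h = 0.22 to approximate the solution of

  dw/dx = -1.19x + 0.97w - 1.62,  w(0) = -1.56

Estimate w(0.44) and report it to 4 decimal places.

-3.3940

Heun: k1 = f(x_n, w_n); k2 = f(x_n + h, w_n + h·k1); w_{n+1} = w_n + (h/2)·(k1 + k2).
x=0.000000, w=-1.560000:
  k1 = f(0.000000, -1.560000) = -3.133200
  k2 = f(0.220000, -2.249304) = -4.063625
  w ← -1.560000 + (0.22/2)·(-3.133200 + (-4.063625)) = -2.351651
x=0.220000, w=-2.351651:
  k1 = f(0.220000, -2.351651) = -4.162901
  k2 = f(0.440000, -3.267489) = -5.313064
  w ← -2.351651 + (0.22/2)·(-4.162901 + (-5.313064)) = -3.394007
w(0.44) ≈ -3.3940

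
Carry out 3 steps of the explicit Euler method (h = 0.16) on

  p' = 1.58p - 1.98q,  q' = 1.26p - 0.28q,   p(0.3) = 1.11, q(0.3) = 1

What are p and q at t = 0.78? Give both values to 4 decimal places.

0.7921, 1.4784

Euler on (p,q): p_{n+1} = p_n + h·p', q_{n+1} = q_n + h·q'.
0.300000: (1.110000, 1.000000); f=(-0.226200, 1.118600) → (1.073808, 1.178976)
0.460000: (1.073808, 1.178976); f=(-0.637756, 1.022885) → (0.971767, 1.342638)
0.620000: (0.971767, 1.342638); f=(-1.123030, 0.848488) → (0.792082, 1.478396)
(p(0.78), q(0.78)) ≈ (0.7921, 1.4784)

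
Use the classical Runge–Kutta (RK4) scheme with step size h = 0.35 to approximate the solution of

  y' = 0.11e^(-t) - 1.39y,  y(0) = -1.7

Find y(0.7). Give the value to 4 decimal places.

RK4: k1 = f(t_n, y_n); k2 = f(t_n + h/2, y_n + (h/2)·k1); k3 = f(t_n + h/2, y_n + (h/2)·k2); k4 = f(t_n + h, y_n + h·k3); y_{n+1} = y_n + (h/6)·(k1 + 2k2 + 2k3 + k4).
t=0.000000, y=-1.700000:
  k1 = f(0.000000, -1.700000) = 2.473000
  k2 = f(0.175000, -1.267225) = 1.853783
  k3 = f(0.175000, -1.375588) = 2.004408
  k4 = f(0.350000, -0.998457) = 1.465371
  y ← -1.700000 + (0.35/6)·(k1 + 2k2 + 2k3 + k4) = -1.020139
t=0.350000, y=-1.020139:
  k1 = f(0.350000, -1.020139) = 1.495510
  k2 = f(0.525000, -0.758425) = 1.119282
  k3 = f(0.525000, -0.824265) = 1.210800
  k4 = f(0.700000, -0.596360) = 0.883564
  y ← -1.020139 + (0.35/6)·(k1 + 2k2 + 2k3 + k4) = -0.609517
y(0.7) ≈ -0.6095

-0.6095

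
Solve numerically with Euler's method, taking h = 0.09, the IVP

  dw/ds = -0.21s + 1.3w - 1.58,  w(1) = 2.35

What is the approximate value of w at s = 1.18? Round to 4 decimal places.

2.5893

Euler: w_{n+1} = w_n + h·f(s_n, w_n).
s=1.000000, w=2.350000: f=1.265000 → w ← 2.350000 + 0.09·1.265000 = 2.463850
s=1.090000, w=2.463850: f=1.394105 → w ← 2.463850 + 0.09·1.394105 = 2.589319
w(1.18) ≈ 2.5893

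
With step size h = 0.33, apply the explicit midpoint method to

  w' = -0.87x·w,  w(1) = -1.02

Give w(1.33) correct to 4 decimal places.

-0.7278

Midpoint: k1 = f(x_n, w_n); k2 = f(x_n + h/2, w_n + (h/2)·k1); w_{n+1} = w_n + h·k2.
x=1.000000, w=-1.020000:
  k1 = f(1.000000, -1.020000) = 0.887400
  k2 = f(1.165000, -0.873579) = 0.885416
  w ← -1.020000 + 0.33·0.885416 = -0.727813
w(1.33) ≈ -0.7278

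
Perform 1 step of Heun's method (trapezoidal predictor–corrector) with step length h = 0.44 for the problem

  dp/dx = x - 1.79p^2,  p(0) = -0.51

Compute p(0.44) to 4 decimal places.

Heun: k1 = f(x_n, p_n); k2 = f(x_n + h, p_n + h·k1); p_{n+1} = p_n + (h/2)·(k1 + k2).
x=0.000000, p=-0.510000:
  k1 = f(0.000000, -0.510000) = -0.465579
  k2 = f(0.440000, -0.714855) = -0.474721
  p ← -0.510000 + (0.44/2)·(-0.465579 + (-0.474721)) = -0.716866
p(0.44) ≈ -0.7169

-0.7169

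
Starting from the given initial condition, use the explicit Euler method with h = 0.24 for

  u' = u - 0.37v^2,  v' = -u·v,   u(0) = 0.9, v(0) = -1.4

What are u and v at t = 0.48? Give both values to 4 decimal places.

1.0610, -0.8495

Euler on (u,v): u_{n+1} = u_n + h·u', v_{n+1} = v_n + h·v'.
0.000000: (0.900000, -1.400000); f=(0.174800, 1.260000) → (0.941952, -1.097600)
0.240000: (0.941952, -1.097600); f=(0.496203, 1.033887) → (1.061041, -0.849467)
(u(0.48), v(0.48)) ≈ (1.0610, -0.8495)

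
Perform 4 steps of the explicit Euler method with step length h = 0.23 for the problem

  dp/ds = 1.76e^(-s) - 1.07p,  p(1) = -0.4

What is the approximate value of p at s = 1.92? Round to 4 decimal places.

Euler: p_{n+1} = p_n + h·f(s_n, p_n).
s=1.000000, p=-0.400000: f=1.075468 → p ← -0.400000 + 0.23·1.075468 = -0.152642
s=1.230000, p=-0.152642: f=0.677762 → p ← -0.152642 + 0.23·0.677762 = 0.003243
s=1.460000, p=0.003243: f=0.405266 → p ← 0.003243 + 0.23·0.405266 = 0.096454
s=1.690000, p=0.096454: f=0.221548 → p ← 0.096454 + 0.23·0.221548 = 0.147410
p(1.92) ≈ 0.1474

0.1474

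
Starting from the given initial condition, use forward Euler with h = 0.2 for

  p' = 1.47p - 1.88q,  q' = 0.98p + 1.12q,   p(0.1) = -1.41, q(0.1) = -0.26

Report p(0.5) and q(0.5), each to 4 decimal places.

Euler on (p,q): p_{n+1} = p_n + h·p', q_{n+1} = q_n + h·q'.
0.100000: (-1.410000, -0.260000); f=(-1.583900, -1.673000) → (-1.726780, -0.594600)
0.300000: (-1.726780, -0.594600); f=(-1.420519, -2.358196) → (-2.010884, -1.066239)
(p(0.5), q(0.5)) ≈ (-2.0109, -1.0662)

-2.0109, -1.0662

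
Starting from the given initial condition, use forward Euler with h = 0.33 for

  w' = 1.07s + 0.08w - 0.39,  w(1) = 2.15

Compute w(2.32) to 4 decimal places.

Euler: w_{n+1} = w_n + h·f(s_n, w_n).
s=1.000000, w=2.150000: f=0.852000 → w ← 2.150000 + 0.33·0.852000 = 2.431160
s=1.330000, w=2.431160: f=1.227593 → w ← 2.431160 + 0.33·1.227593 = 2.836266
s=1.660000, w=2.836266: f=1.613101 → w ← 2.836266 + 0.33·1.613101 = 3.368589
s=1.990000, w=3.368589: f=2.008787 → w ← 3.368589 + 0.33·2.008787 = 4.031489
w(2.32) ≈ 4.0315

4.0315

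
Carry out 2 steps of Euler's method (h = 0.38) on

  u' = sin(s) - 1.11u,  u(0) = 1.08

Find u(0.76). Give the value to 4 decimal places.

0.5020

Euler: u_{n+1} = u_n + h·f(s_n, u_n).
s=0.000000, u=1.080000: f=-1.198800 → u ← 1.080000 + 0.38·(-1.198800) = 0.624456
s=0.380000, u=0.624456: f=-0.322226 → u ← 0.624456 + 0.38·(-0.322226) = 0.502010
u(0.76) ≈ 0.5020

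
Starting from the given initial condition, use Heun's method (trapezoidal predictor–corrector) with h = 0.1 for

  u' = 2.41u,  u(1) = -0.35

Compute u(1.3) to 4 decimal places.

-0.7170

Heun: k1 = f(t_n, u_n); k2 = f(t_n + h, u_n + h·k1); u_{n+1} = u_n + (h/2)·(k1 + k2).
t=1.000000, u=-0.350000:
  k1 = f(1.000000, -0.350000) = -0.843500
  k2 = f(1.100000, -0.434350) = -1.046784
  u ← -0.350000 + (0.1/2)·(-0.843500 + (-1.046784)) = -0.444514
t=1.100000, u=-0.444514:
  k1 = f(1.100000, -0.444514) = -1.071279
  k2 = f(1.200000, -0.551642) = -1.329457
  u ← -0.444514 + (0.1/2)·(-1.071279 + (-1.329457)) = -0.564551
t=1.200000, u=-0.564551:
  k1 = f(1.200000, -0.564551) = -1.360568
  k2 = f(1.300000, -0.700608) = -1.688465
  u ← -0.564551 + (0.1/2)·(-1.360568 + (-1.688465)) = -0.717003
u(1.3) ≈ -0.7170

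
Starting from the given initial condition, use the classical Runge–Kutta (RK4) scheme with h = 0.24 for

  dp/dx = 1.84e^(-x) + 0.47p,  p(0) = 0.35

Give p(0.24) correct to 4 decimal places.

RK4: k1 = f(x_n, p_n); k2 = f(x_n + h/2, p_n + (h/2)·k1); k3 = f(x_n + h/2, p_n + (h/2)·k2); k4 = f(x_n + h, p_n + h·k3); p_{n+1} = p_n + (h/6)·(k1 + 2k2 + 2k3 + k4).
x=0.000000, p=0.350000:
  k1 = f(0.000000, 0.350000) = 2.004500
  k2 = f(0.120000, 0.590540) = 1.909487
  k3 = f(0.120000, 0.579138) = 1.904129
  k4 = f(0.240000, 0.806991) = 1.826681
  p ← 0.350000 + (0.24/6)·(k1 + 2k2 + 2k3 + k4) = 0.808337
p(0.24) ≈ 0.8083

0.8083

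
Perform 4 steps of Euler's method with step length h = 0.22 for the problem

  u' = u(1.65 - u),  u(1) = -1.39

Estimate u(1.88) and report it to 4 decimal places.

-36.0749

Euler: u_{n+1} = u_n + h·f(x_n, u_n).
x=1.000000, u=-1.390000: f=-4.225600 → u ← -1.390000 + 0.22·(-4.225600) = -2.319632
x=1.220000, u=-2.319632: f=-9.208085 → u ← -2.319632 + 0.22·(-9.208085) = -4.345411
x=1.440000, u=-4.345411: f=-26.052523 → u ← -4.345411 + 0.22·(-26.052523) = -10.076966
x=1.660000, u=-10.076966: f=-118.172233 → u ← -10.076966 + 0.22·(-118.172233) = -36.074857
u(1.88) ≈ -36.0749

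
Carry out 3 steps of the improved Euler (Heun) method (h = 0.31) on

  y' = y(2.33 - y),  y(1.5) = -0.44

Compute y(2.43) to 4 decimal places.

-18.2016

Heun: k1 = f(s_n, y_n); k2 = f(s_n + h, y_n + h·k1); y_{n+1} = y_n + (h/2)·(k1 + k2).
s=1.500000, y=-0.440000:
  k1 = f(1.500000, -0.440000) = -1.218800
  k2 = f(1.810000, -0.817828) = -2.574382
  y ← -0.440000 + (0.31/2)·(-1.218800 + (-2.574382)) = -1.027943
s=1.810000, y=-1.027943:
  k1 = f(1.810000, -1.027943) = -3.451775
  k2 = f(2.120000, -2.097993) = -9.289901
  y ← -1.027943 + (0.31/2)·(-3.451775 + (-9.289901)) = -3.002903
s=2.120000, y=-3.002903:
  k1 = f(2.120000, -3.002903) = -16.014190
  k2 = f(2.430000, -7.967302) = -82.041711
  y ← -3.002903 + (0.31/2)·(-16.014190 + (-82.041711)) = -18.201567
y(2.43) ≈ -18.2016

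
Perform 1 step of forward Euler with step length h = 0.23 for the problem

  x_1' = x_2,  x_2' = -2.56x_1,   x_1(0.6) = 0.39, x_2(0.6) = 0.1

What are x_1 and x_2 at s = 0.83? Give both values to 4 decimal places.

Euler on (x_1,x_2): x_1_{n+1} = x_1_n + h·x_1', x_2_{n+1} = x_2_n + h·x_2'.
0.600000: (0.390000, 0.100000); f=(0.100000, -0.998400) → (0.413000, -0.129632)
(x_1(0.83), x_2(0.83)) ≈ (0.4130, -0.1296)

0.4130, -0.1296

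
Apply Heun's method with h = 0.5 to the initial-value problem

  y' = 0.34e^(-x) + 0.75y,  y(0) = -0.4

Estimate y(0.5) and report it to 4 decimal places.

Heun: k1 = f(x_n, y_n); k2 = f(x_n + h, y_n + h·k1); y_{n+1} = y_n + (h/2)·(k1 + k2).
x=0.000000, y=-0.400000:
  k1 = f(0.000000, -0.400000) = 0.040000
  k2 = f(0.500000, -0.380000) = -0.078780
  y ← -0.400000 + (0.5/2)·(0.040000 + (-0.078780)) = -0.409695
y(0.5) ≈ -0.4097

-0.4097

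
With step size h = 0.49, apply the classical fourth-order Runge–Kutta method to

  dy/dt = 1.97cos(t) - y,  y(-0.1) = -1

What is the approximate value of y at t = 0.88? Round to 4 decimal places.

RK4: k1 = f(t_n, y_n); k2 = f(t_n + h/2, y_n + (h/2)·k1); k3 = f(t_n + h/2, y_n + (h/2)·k2); k4 = f(t_n + h, y_n + h·k3); y_{n+1} = y_n + (h/6)·(k1 + 2k2 + 2k3 + k4).
t=-0.100000, y=-1.000000:
  k1 = f(-0.100000, -1.000000) = 2.960158
  k2 = f(0.145000, -0.274761) = 2.224088
  k3 = f(0.145000, -0.455098) = 2.404425
  k4 = f(0.390000, 0.178168) = 1.643903
  y ← -1.000000 + (0.49/6)·(k1 + 2k2 + 2k3 + k4) = 0.131989
t=0.390000, y=0.131989:
  k1 = f(0.390000, 0.131989) = 1.690082
  k2 = f(0.635000, 0.546059) = 1.039932
  k3 = f(0.635000, 0.386772) = 1.199219
  k4 = f(0.880000, 0.719606) = 0.535582
  y ← 0.131989 + (0.49/6)·(k1 + 2k2 + 2k3 + k4) = 0.679479
y(0.88) ≈ 0.6795

0.6795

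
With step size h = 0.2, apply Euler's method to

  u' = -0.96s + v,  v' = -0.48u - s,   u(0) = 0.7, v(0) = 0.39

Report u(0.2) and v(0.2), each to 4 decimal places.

0.7780, 0.3228

Euler on (u,v): u_{n+1} = u_n + h·u', v_{n+1} = v_n + h·v'.
0.000000: (0.700000, 0.390000); f=(0.390000, -0.336000) → (0.778000, 0.322800)
(u(0.2), v(0.2)) ≈ (0.7780, 0.3228)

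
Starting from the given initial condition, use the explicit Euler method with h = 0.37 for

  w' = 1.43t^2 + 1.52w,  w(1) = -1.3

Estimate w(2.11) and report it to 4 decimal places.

Euler: w_{n+1} = w_n + h·f(t_n, w_n).
t=1.000000, w=-1.300000: f=-0.546000 → w ← -1.300000 + 0.37·(-0.546000) = -1.502020
t=1.370000, w=-1.502020: f=0.400897 → w ← -1.502020 + 0.37·0.400897 = -1.353688
t=1.740000, w=-1.353688: f=2.271862 → w ← -1.353688 + 0.37·2.271862 = -0.513099
w(2.11) ≈ -0.5131

-0.5131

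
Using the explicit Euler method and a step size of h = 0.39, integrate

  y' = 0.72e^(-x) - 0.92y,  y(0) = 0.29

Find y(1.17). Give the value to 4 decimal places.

Euler: y_{n+1} = y_n + h·f(x_n, y_n).
x=0.000000, y=0.290000: f=0.453200 → y ← 0.290000 + 0.39·0.453200 = 0.466748
x=0.390000, y=0.466748: f=0.058073 → y ← 0.466748 + 0.39·0.058073 = 0.489396
x=0.780000, y=0.489396: f=-0.120192 → y ← 0.489396 + 0.39·(-0.120192) = 0.442521
y(1.17) ≈ 0.4425

0.4425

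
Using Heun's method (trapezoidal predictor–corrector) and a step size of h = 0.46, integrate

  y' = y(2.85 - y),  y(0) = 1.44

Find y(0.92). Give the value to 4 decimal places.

2.5088

Heun: k1 = f(t_n, y_n); k2 = f(t_n + h, y_n + h·k1); y_{n+1} = y_n + (h/2)·(k1 + k2).
t=0.000000, y=1.440000:
  k1 = f(0.000000, 1.440000) = 2.030400
  k2 = f(0.460000, 2.373984) = 1.130054
  y ← 1.440000 + (0.46/2)·(2.030400 + 1.130054) = 2.166905
t=0.460000, y=2.166905:
  k1 = f(0.460000, 2.166905) = 1.480203
  k2 = f(0.920000, 2.847798) = 0.006272
  y ← 2.166905 + (0.46/2)·(1.480203 + 0.006272) = 2.508794
y(0.92) ≈ 2.5088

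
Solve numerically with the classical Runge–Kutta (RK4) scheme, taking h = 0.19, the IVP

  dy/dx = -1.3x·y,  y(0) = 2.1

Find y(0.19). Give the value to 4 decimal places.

RK4: k1 = f(x_n, y_n); k2 = f(x_n + h/2, y_n + (h/2)·k1); k3 = f(x_n + h/2, y_n + (h/2)·k2); k4 = f(x_n + h, y_n + h·k3); y_{n+1} = y_n + (h/6)·(k1 + 2k2 + 2k3 + k4).
x=0.000000, y=2.100000:
  k1 = f(0.000000, 2.100000) = 0.000000
  k2 = f(0.095000, 2.100000) = -0.259350
  k3 = f(0.095000, 2.075362) = -0.256307
  k4 = f(0.190000, 2.051302) = -0.506672
  y ← 2.100000 + (0.19/6)·(k1 + 2k2 + 2k3 + k4) = 2.051297
y(0.19) ≈ 2.0513

2.0513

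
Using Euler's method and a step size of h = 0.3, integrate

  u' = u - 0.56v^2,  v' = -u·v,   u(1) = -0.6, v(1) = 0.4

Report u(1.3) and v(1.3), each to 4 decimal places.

Euler on (u,v): u_{n+1} = u_n + h·u', v_{n+1} = v_n + h·v'.
1.000000: (-0.600000, 0.400000); f=(-0.689600, 0.240000) → (-0.806880, 0.472000)
(u(1.3), v(1.3)) ≈ (-0.8069, 0.4720)

-0.8069, 0.4720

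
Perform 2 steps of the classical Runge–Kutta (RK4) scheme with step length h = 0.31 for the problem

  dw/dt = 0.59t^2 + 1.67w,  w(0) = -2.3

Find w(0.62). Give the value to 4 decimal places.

RK4: k1 = f(t_n, w_n); k2 = f(t_n + h/2, w_n + (h/2)·k1); k3 = f(t_n + h/2, w_n + (h/2)·k2); k4 = f(t_n + h, w_n + h·k3); w_{n+1} = w_n + (h/6)·(k1 + 2k2 + 2k3 + k4).
t=0.000000, w=-2.300000:
  k1 = f(0.000000, -2.300000) = -3.841000
  k2 = f(0.155000, -2.895355) = -4.821068
  k3 = f(0.155000, -3.047266) = -5.074759
  k4 = f(0.310000, -3.873175) = -6.411504
  w ← -2.300000 + (0.31/6)·(k1 + 2k2 + 2k3 + k4) = -3.852281
t=0.310000, w=-3.852281:
  k1 = f(0.310000, -3.852281) = -6.376611
  k2 = f(0.465000, -4.840656) = -7.956323
  k3 = f(0.465000, -5.085512) = -8.365232
  k4 = f(0.620000, -6.445503) = -10.537194
  w ← -3.852281 + (0.31/6)·(k1 + 2k2 + 2k3 + k4) = -6.412722
w(0.62) ≈ -6.4127

-6.4127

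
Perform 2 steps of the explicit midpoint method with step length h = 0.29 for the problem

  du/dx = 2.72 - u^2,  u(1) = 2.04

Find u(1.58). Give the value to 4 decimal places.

1.7561

Midpoint: k1 = f(x_n, u_n); k2 = f(x_n + h/2, u_n + (h/2)·k1); u_{n+1} = u_n + h·k2.
x=1.000000, u=2.040000:
  k1 = f(1.000000, 2.040000) = -1.441600
  k2 = f(1.145000, 1.830968) = -0.632444
  u ← 2.040000 + 0.29·(-0.632444) = 1.856591
x=1.290000, u=1.856591:
  k1 = f(1.290000, 1.856591) = -0.726931
  k2 = f(1.435000, 1.751186) = -0.346653
  u ← 1.856591 + 0.29·(-0.346653) = 1.756062
u(1.58) ≈ 1.7561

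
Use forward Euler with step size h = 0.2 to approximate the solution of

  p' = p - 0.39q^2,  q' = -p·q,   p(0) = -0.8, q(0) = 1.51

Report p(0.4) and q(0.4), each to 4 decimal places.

Euler on (p,q): p_{n+1} = p_n + h·p', q_{n+1} = q_n + h·q'.
0.000000: (-0.800000, 1.510000); f=(-1.689239, 1.208000) → (-1.137848, 1.751600)
0.200000: (-1.137848, 1.751600); f=(-2.334408, 1.993054) → (-1.604729, 2.150211)
(p(0.4), q(0.4)) ≈ (-1.6047, 2.1502)

-1.6047, 2.1502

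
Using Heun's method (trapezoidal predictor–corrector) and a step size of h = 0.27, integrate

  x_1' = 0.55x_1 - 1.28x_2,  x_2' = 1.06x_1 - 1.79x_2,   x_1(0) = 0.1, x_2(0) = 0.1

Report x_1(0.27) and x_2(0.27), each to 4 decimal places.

Heun on (x_1,x_2): k1 = f(x_n, state_n); k2 = f(x_n + h, state_n + h·k1); state_{n+1} = state_n + (h/2)·(k1 + k2).
0.000000: (0.100000, 0.100000)
  k1 = (-0.073000, -0.073000)
  predictor → (0.080290, 0.080290)
  k2 = (-0.058612, -0.058612)
  → (0.082232, 0.082232)
(x_1(0.27), x_2(0.27)) ≈ (0.0822, 0.0822)

0.0822, 0.0822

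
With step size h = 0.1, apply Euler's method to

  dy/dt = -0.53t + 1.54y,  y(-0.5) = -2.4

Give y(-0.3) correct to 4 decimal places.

-3.1443

Euler: y_{n+1} = y_n + h·f(t_n, y_n).
t=-0.500000, y=-2.400000: f=-3.431000 → y ← -2.400000 + 0.1·(-3.431000) = -2.743100
t=-0.400000, y=-2.743100: f=-4.012374 → y ← -2.743100 + 0.1·(-4.012374) = -3.144337
y(-0.3) ≈ -3.1443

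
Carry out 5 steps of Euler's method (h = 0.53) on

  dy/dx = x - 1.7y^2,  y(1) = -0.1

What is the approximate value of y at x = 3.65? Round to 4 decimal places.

1.3557

Euler: y_{n+1} = y_n + h·f(x_n, y_n).
x=1.000000, y=-0.100000: f=0.983000 → y ← -0.100000 + 0.53·0.983000 = 0.420990
x=1.530000, y=0.420990: f=1.228705 → y ← 0.420990 + 0.53·1.228705 = 1.072203
x=2.060000, y=1.072203: f=0.105646 → y ← 1.072203 + 0.53·0.105646 = 1.128196
x=2.590000, y=1.128196: f=0.426197 → y ← 1.128196 + 0.53·0.426197 = 1.354080
x=3.120000, y=1.354080: f=0.002995 → y ← 1.354080 + 0.53·0.002995 = 1.355667
y(3.65) ≈ 1.3557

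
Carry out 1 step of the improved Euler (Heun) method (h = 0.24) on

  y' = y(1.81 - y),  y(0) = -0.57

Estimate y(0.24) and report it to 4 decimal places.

Heun: k1 = f(s_n, y_n); k2 = f(s_n + h, y_n + h·k1); y_{n+1} = y_n + (h/2)·(k1 + k2).
s=0.000000, y=-0.570000:
  k1 = f(0.000000, -0.570000) = -1.356600
  k2 = f(0.240000, -0.895584) = -2.423078
  y ← -0.570000 + (0.24/2)·(-1.356600 + (-2.423078)) = -1.023561
y(0.24) ≈ -1.0236

-1.0236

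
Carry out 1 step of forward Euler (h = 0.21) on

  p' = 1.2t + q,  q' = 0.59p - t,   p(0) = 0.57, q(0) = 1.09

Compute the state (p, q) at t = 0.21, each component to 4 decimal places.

Euler on (p,q): p_{n+1} = p_n + h·p', q_{n+1} = q_n + h·q'.
0.000000: (0.570000, 1.090000); f=(1.090000, 0.336300) → (0.798900, 1.160623)
(p(0.21), q(0.21)) ≈ (0.7989, 1.1606)

0.7989, 1.1606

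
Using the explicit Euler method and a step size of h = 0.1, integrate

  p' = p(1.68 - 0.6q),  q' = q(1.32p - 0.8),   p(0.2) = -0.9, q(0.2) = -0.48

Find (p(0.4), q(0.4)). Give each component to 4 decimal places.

-1.2829, -0.2991

Euler on (p,q): p_{n+1} = p_n + h·p', q_{n+1} = q_n + h·q'.
0.200000: (-0.900000, -0.480000); f=(-1.771200, 0.954240) → (-1.077120, -0.384576)
0.300000: (-1.077120, -0.384576); f=(-2.058102, 0.854450) → (-1.282930, -0.299131)
(p(0.4), q(0.4)) ≈ (-1.2829, -0.2991)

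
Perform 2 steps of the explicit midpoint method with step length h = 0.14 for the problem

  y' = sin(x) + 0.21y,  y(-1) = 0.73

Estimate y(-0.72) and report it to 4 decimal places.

Midpoint: k1 = f(x_n, y_n); k2 = f(x_n + h/2, y_n + (h/2)·k1); y_{n+1} = y_n + h·k2.
x=-1.000000, y=0.730000:
  k1 = f(-1.000000, 0.730000) = -0.688171
  k2 = f(-0.930000, 0.681828) = -0.658436
  y ← 0.730000 + 0.14·(-0.658436) = 0.637819
x=-0.860000, y=0.637819:
  k1 = f(-0.860000, 0.637819) = -0.623901
  k2 = f(-0.790000, 0.594146) = -0.585583
  y ← 0.637819 + 0.14·(-0.585583) = 0.555837
y(-0.72) ≈ 0.5558

0.5558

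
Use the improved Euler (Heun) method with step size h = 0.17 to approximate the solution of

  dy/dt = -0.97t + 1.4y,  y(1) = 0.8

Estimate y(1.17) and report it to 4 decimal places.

0.8145

Heun: k1 = f(t_n, y_n); k2 = f(t_n + h, y_n + h·k1); y_{n+1} = y_n + (h/2)·(k1 + k2).
t=1.000000, y=0.800000:
  k1 = f(1.000000, 0.800000) = 0.150000
  k2 = f(1.170000, 0.825500) = 0.020800
  y ← 0.800000 + (0.17/2)·(0.150000 + 0.020800) = 0.814518
y(1.17) ≈ 0.8145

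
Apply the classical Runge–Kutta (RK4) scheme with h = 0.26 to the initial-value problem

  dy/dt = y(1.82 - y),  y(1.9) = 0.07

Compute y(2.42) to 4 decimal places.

RK4: k1 = f(t_n, y_n); k2 = f(t_n + h/2, y_n + (h/2)·k1); k3 = f(t_n + h/2, y_n + (h/2)·k2); k4 = f(t_n + h, y_n + h·k3); y_{n+1} = y_n + (h/6)·(k1 + 2k2 + 2k3 + k4).
t=1.900000, y=0.070000:
  k1 = f(1.900000, 0.070000) = 0.122500
  k2 = f(2.030000, 0.085925) = 0.149000
  k3 = f(2.030000, 0.089370) = 0.154666
  k4 = f(2.160000, 0.110213) = 0.188441
  y ← 0.070000 + (0.26/6)·(k1 + 2k2 + 2k3 + k4) = 0.109792
t=2.160000, y=0.109792:
  k1 = f(2.160000, 0.109792) = 0.187767
  k2 = f(2.290000, 0.134202) = 0.226237
  k3 = f(2.290000, 0.139203) = 0.233972
  k4 = f(2.420000, 0.170625) = 0.281424
  y ← 0.109792 + (0.26/6)·(k1 + 2k2 + 2k3 + k4) = 0.170008
y(2.42) ≈ 0.1700

0.1700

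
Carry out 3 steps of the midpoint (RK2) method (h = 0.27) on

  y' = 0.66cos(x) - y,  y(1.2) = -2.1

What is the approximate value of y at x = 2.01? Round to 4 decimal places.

-0.9820

Midpoint: k1 = f(x_n, y_n); k2 = f(x_n + h/2, y_n + (h/2)·k1); y_{n+1} = y_n + h·k2.
x=1.200000, y=-2.100000:
  k1 = f(1.200000, -2.100000) = 2.339156
  k2 = f(1.335000, -1.784214) = 1.938401
  y ← -2.100000 + 0.27·1.938401 = -1.576632
x=1.470000, y=-1.576632:
  k1 = f(1.470000, -1.576632) = 1.643045
  k2 = f(1.605000, -1.354821) = 1.332251
  y ← -1.576632 + 0.27·1.332251 = -1.216924
x=1.740000, y=-1.216924:
  k1 = f(1.740000, -1.216924) = 1.105782
  k2 = f(1.875000, -1.067643) = 0.869951
  y ← -1.216924 + 0.27·0.869951 = -0.982037
y(2.01) ≈ -0.9820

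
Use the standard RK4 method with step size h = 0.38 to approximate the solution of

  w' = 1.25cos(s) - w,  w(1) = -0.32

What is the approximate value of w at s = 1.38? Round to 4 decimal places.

RK4: k1 = f(s_n, w_n); k2 = f(s_n + h/2, w_n + (h/2)·k1); k3 = f(s_n + h/2, w_n + (h/2)·k2); k4 = f(s_n + h, w_n + h·k3); w_{n+1} = w_n + (h/6)·(k1 + 2k2 + 2k3 + k4).
s=1.000000, w=-0.320000:
  k1 = f(1.000000, -0.320000) = 0.995378
  k2 = f(1.190000, -0.130878) = 0.595453
  k3 = f(1.190000, -0.206864) = 0.671439
  k4 = f(1.380000, -0.064853) = 0.301904
  w ← -0.320000 + (0.38/6)·(k1 + 2k2 + 2k3 + k4) = -0.077366
w(1.38) ≈ -0.0774

-0.0774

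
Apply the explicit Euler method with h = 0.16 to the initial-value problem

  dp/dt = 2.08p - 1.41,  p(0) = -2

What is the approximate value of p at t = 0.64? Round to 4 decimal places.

-7.7720

Euler: p_{n+1} = p_n + h·f(t_n, p_n).
t=0.000000, p=-2.000000: f=-5.570000 → p ← -2.000000 + 0.16·(-5.570000) = -2.891200
t=0.160000, p=-2.891200: f=-7.423696 → p ← -2.891200 + 0.16·(-7.423696) = -4.078991
t=0.320000, p=-4.078991: f=-9.894302 → p ← -4.078991 + 0.16·(-9.894302) = -5.662080
t=0.480000, p=-5.662080: f=-13.187126 → p ← -5.662080 + 0.16·(-13.187126) = -7.772020
p(0.64) ≈ -7.7720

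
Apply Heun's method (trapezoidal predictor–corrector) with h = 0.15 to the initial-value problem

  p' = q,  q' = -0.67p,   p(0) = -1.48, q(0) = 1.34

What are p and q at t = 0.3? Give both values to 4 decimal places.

Heun on (p,q): k1 = f(t_n, state_n); k2 = f(t_n + h, state_n + h·k1); state_{n+1} = state_n + (h/2)·(k1 + k2).
0.000000: (-1.480000, 1.340000)
  k1 = (1.340000, 0.991600)
  predictor → (-1.279000, 1.488740)
  k2 = (1.488740, 0.856930)
  → (-1.267845, 1.478640)
0.150000: (-1.267845, 1.478640)
  k1 = (1.478640, 0.849456)
  predictor → (-1.046049, 1.606058)
  k2 = (1.606058, 0.700853)
  → (-1.036492, 1.594913)
(p(0.3), q(0.3)) ≈ (-1.0365, 1.5949)

-1.0365, 1.5949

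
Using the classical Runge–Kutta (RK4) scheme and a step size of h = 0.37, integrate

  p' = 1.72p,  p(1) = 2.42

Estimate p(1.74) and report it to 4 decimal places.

8.6325

RK4: k1 = f(x_n, p_n); k2 = f(x_n + h/2, p_n + (h/2)·k1); k3 = f(x_n + h/2, p_n + (h/2)·k2); k4 = f(x_n + h, p_n + h·k3); p_{n+1} = p_n + (h/6)·(k1 + 2k2 + 2k3 + k4).
x=1.000000, p=2.420000:
  k1 = f(1.000000, 2.420000) = 4.162400
  k2 = f(1.185000, 3.190044) = 5.486876
  k3 = f(1.185000, 3.435072) = 5.908324
  k4 = f(1.370000, 4.606080) = 7.922457
  p ← 2.420000 + (0.37/6)·(k1 + 2k2 + 2k3 + k4) = 4.570641
x=1.370000, p=4.570641:
  k1 = f(1.370000, 4.570641) = 7.861502
  k2 = f(1.555000, 6.025019) = 10.363032
  k3 = f(1.555000, 6.487802) = 11.159019
  k4 = f(1.740000, 8.699478) = 14.963102
  p ← 4.570641 + (0.37/6)·(k1 + 2k2 + 2k3 + k4) = 8.632544
p(1.74) ≈ 8.6325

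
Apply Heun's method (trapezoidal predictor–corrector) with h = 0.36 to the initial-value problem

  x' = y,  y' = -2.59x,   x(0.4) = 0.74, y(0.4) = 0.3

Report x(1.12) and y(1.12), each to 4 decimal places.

Heun on (x,y): k1 = f(s_n, state_n); k2 = f(s_n + h, state_n + h·k1); state_{n+1} = state_n + (h/2)·(k1 + k2).
0.400000: (0.740000, 0.300000)
  k1 = (0.300000, -1.916600)
  predictor → (0.848000, -0.389976)
  k2 = (-0.389976, -2.196320)
  → (0.723804, -0.440326)
0.760000: (0.723804, -0.440326)
  k1 = (-0.440326, -1.874653)
  predictor → (0.565287, -1.115201)
  k2 = (-1.115201, -1.464094)
  → (0.443810, -1.041300)
(x(1.12), y(1.12)) ≈ (0.4438, -1.0413)

0.4438, -1.0413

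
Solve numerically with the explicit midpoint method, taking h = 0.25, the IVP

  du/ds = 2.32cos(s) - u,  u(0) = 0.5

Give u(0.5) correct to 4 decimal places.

Midpoint: k1 = f(s_n, u_n); k2 = f(s_n + h/2, u_n + (h/2)·k1); u_{n+1} = u_n + h·k2.
s=0.000000, u=0.500000:
  k1 = f(0.000000, 0.500000) = 1.820000
  k2 = f(0.125000, 0.727500) = 1.574399
  u ← 0.500000 + 0.25·1.574399 = 0.893600
s=0.250000, u=0.893600:
  k1 = f(0.250000, 0.893600) = 1.354277
  k2 = f(0.375000, 1.062884) = 1.095893
  u ← 0.893600 + 0.25·1.095893 = 1.167573
u(0.5) ≈ 1.1676

1.1676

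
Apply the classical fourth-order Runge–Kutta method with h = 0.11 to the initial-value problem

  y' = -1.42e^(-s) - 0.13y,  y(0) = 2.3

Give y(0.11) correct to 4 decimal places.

2.1205

RK4: k1 = f(s_n, y_n); k2 = f(s_n + h/2, y_n + (h/2)·k1); k3 = f(s_n + h/2, y_n + (h/2)·k2); k4 = f(s_n + h, y_n + h·k3); y_{n+1} = y_n + (h/6)·(k1 + 2k2 + 2k3 + k4).
s=0.000000, y=2.300000:
  k1 = f(0.000000, 2.300000) = -1.719000
  k2 = f(0.055000, 2.205455) = -1.630718
  k3 = f(0.055000, 2.210311) = -1.631349
  k4 = f(0.110000, 2.120552) = -1.547756
  y ← 2.300000 + (0.11/6)·(k1 + 2k2 + 2k3 + k4) = 2.120500
y(0.11) ≈ 2.1205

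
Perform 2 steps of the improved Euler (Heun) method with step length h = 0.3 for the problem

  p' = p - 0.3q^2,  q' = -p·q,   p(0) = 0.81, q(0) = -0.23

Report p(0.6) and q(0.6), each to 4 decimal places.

1.4569, -0.1214

Heun on (p,q): k1 = f(t_n, state_n); k2 = f(t_n + h, state_n + h·k1); state_{n+1} = state_n + (h/2)·(k1 + k2).
0.000000: (0.810000, -0.230000)
  k1 = (0.794130, 0.186300)
  predictor → (1.048239, -0.174110)
  k2 = (1.039145, 0.182509)
  → (1.084991, -0.174679)
0.300000: (1.084991, -0.174679)
  k1 = (1.075837, 0.189525)
  predictor → (1.407742, -0.117821)
  k2 = (1.403578, 0.165862)
  → (1.456904, -0.121371)
(p(0.6), q(0.6)) ≈ (1.4569, -0.1214)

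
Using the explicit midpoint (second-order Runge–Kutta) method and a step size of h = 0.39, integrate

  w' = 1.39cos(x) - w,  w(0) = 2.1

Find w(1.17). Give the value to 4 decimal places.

1.3507

Midpoint: k1 = f(x_n, w_n); k2 = f(x_n + h/2, w_n + (h/2)·k1); w_{n+1} = w_n + h·k2.
x=0.000000, w=2.100000:
  k1 = f(0.000000, 2.100000) = -0.710000
  k2 = f(0.195000, 1.961550) = -0.597894
  w ← 2.100000 + 0.39·(-0.597894) = 1.866821
x=0.390000, w=1.866821:
  k1 = f(0.390000, 1.866821) = -0.581198
  k2 = f(0.585000, 1.753488) = -0.594628
  w ← 1.866821 + 0.39·(-0.594628) = 1.634916
x=0.780000, w=1.634916:
  k1 = f(0.780000, 1.634916) = -0.646747
  k2 = f(0.975000, 1.508801) = -0.728777
  w ← 1.634916 + 0.39·(-0.728777) = 1.350693
w(1.17) ≈ 1.3507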